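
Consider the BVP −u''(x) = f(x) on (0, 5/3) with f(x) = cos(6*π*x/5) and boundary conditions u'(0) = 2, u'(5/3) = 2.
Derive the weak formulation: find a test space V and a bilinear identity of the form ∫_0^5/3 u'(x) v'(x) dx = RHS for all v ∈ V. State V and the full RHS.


V = H^1(0, 5/3) (v unrestricted at boundary; u is determined up to an additive constant); weak form: ∫_0^5/3 u'v' dx = ∫_0^5/3 (cos(6*π*x/5)) v dx + 2·v(5/3) − 2·v(0) for all v ∈ V.

Multiply both sides by a test function v and integrate from 0 to 5/3:
  ∫_0^5/3 −u''(x) v(x) dx = ∫_0^5/3 f(x) v(x) dx.
Integrate the LHS by parts once:
  ∫_0^5/3 −u'' v dx = −[u'(x) v(x)]_0^5/3 + ∫_0^5/3 u'(x) v'(x) dx.
Thus ∫_0^5/3 u'(x) v'(x) dx = ∫_0^5/3 f(x) v(x) dx + [u'(x) v(x)]_0^5/3.
Choose V so that boundary terms are either known or forced to vanish.
u has inhomogeneous Neumann u'(0) = 2, u'(5/3) = 2. [u' v]_0^5/3 = (2)·v(5/3) − (2)·v(0) = 2·v(5/3) − 2·v(0). Take V = H^1(0, 5/3); boundary term becomes part of RHS.
Weak formulation: find u (satisfying any essential BC) such that ∫_0^5/3 u'(x) v'(x) dx = ∫_0^5/3 f v dx + 2·v(5/3) − 2·v(0) for all v ∈ V (Neumann data are natural BCs: they enter the RHS as boundary terms).
Substituting f(x) = cos(6*π*x/5), the right-hand side is ∫_0^5/3 (cos(6*π*x/5)) v dx + 2·v(5/3) − 2·v(0).
Compatibility check (pure Neumann): taking v ≡ 1 ∈ V gives 0 = ∫_0^5/3 f dx + (2) − (2), i.e. ∫_0^5/3 f dx must equal u'(0) − u'(5/3) = 0. Indeed ∫_0^5/3 (cos(6*π*x/5)) dx = 0, so the data are compatible. The solution is then unique only up to an additive constant (fix it e.g. by requiring ∫_0^5/3 u dx = 0).


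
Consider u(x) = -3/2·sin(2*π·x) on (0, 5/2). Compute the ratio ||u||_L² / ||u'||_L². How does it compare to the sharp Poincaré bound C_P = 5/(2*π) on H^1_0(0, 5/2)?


||u||_L² / ||u'||_L² = 1/(2*π) < C_P = 5/(2*π).

u(x) = -3/2·sin(2*π·x), so u'(x) = -3*π*cos(2*π*x).
Writing u(x) = A·sin(kπx/L) with A = -3/2 and k = 5, use ∫_0^L sin²(kπx/L) dx = L/2 and ∫_0^L cos²(kπx/L) dx = L/2.
u² = 9/4·sin²(2*π·x) and (u')² = 9*π^2·cos²(2*π·x), and each of sin², cos² integrates to L/2 = 5/4 over (0, 5/2).
∫_0^5/2 u² dx = 45/16, so ||u||_L² = 3*sqrt(5)/4.
∫_0^5/2 (u')² dx = 45*π^2/4, so ||u'||_L² = 3*sqrt(5)*π/2.
Ratio ||u||_L² / ||u'||_L² = 1/(2*π).
Sharp Poincaré constant on H^1_0(0, 5/2) is C_P = L/π = 5/(2*π), achieved by sin(2*π/5·x).
This is the k = 5 harmonic; the ratio L/(kπ) is strictly less than C_P = L/π, consistent with the sharp inequality ||u||_L² ≤ C_P ||u'||_L².


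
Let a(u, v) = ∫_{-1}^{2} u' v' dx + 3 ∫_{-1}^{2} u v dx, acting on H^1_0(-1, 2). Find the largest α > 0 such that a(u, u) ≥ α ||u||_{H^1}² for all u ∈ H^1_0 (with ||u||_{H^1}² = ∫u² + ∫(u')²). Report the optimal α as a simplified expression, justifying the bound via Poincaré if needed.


α = 1

Coercivity of a(·,·) on H^1_0(-1, 2) means a(u, u) ≥ α ||u||_{H^1}² for every u ∈ H^1_0.
The interval has length L = 3, and Poincaré/coercivity depend only on L. Here a(u, u) = ∫(u')² + (3)·∫u².
Here c = 3 ≥ 1, so a(u,u) = ∫(u')² + c∫u² ≥ ∫(u')² + ∫u² = ||u||_{H^1}², i.e. α = 1 works. No larger α is possible: a(u,u) ≥ α||u||_{H^1}² means (1−α)∫(u')² ≥ (α−c)∫u², and for the modes u_n = sin(nπ(x−x₀)/L) (x₀ the left endpoint) one has ∫u_n²/∫(u_n')² = (L/(nπ))² → 0, so a(u_n,u_n)/||u_n||_{H^1}² → 1. Hence the optimal constant is α = 1.
Therefore α = 1.


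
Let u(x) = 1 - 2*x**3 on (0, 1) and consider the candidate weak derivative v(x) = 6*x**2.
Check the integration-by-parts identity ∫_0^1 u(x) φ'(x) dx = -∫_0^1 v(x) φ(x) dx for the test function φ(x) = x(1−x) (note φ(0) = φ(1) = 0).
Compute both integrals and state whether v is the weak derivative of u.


LHS = 3/10, RHS = -3/10. No, v is not the weak derivative of u.

u(x) = 1 - 2*x**3, classical derivative u'(x) = -6*x**2.
φ(x) = x(1−x), so φ'(x) = 1 - 2*x.
Note φ(0) = φ(1) = 0, so the boundary term u·φ vanishes.
LHS = ∫_0^1 u(x) φ'(x) dx = ∫_0^1 (4*x^4 - 2*x^3 - 2*x + 1) dx. Term by term:
  ∫_0^1 4*x^4 dx = 4/5;  ∫_0^1 -2*x^3 dx = -1/2;  ∫_0^1 -2*x dx = -1;
  ∫_0^1 1 dx = 1.
Sum: 4/5 − 1/2 − 1 + 1 = 3/10.
So LHS = 3/10.
∫_0^1 v(x) φ(x) dx = ∫_0^1 (-6*x^4 + 6*x^3) dx. Term by term:
  ∫_0^1 -6*x^4 dx = -6/5;  ∫_0^1 6*x^3 dx = 3/2.
Sum: -6/5 + 3/2 = 3/10.
So RHS = -∫_0^1 v(x) φ(x) dx = -3/10.
LHS − RHS = 3/5 ≠ 0, so the identity fails.
(For a valid weak derivative the identity must hold for EVERY test function, in particular this one. The failure shows v is NOT the weak derivative of u.)
Correct weak derivative would be u'(x) = -6*x**2.


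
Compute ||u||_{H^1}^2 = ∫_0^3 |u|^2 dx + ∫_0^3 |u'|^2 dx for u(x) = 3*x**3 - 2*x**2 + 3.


||u||_{H^1}^2 = 62361/14

The H^1 norm (squared) on an interval (0, L) is
  ||u||_{H^1}^2 = ∫_0^L u(x)^2 dx + ∫_0^L u'(x)^2 dx.
Compute u'(x) = 9*x**2 - 4*x.
Then u(x)^2 = 9*x**6 - 12*x**5 + 4*x**4 + 18*x**3 - 12*x**2 + 9 and u'(x)^2 = 81*x**4 - 72*x**3 + 16*x**2.
Integrate each monomial from 0 to 3 using ∫_0^3 c·x^n dx = c·3^(n+1)/(n+1):
  ∫_0^3 u(x)^2 dx = ∫_0^3 (9*x^6 - 12*x^5 + 4*x^4 + 18*x^3 - 12*x^2 + 9) dx. Term by term:
    ∫_0^3 9*x^6 dx = 19683/7;  ∫_0^3 -12*x^5 dx = -1458;  ∫_0^3 4*x^4 dx = 972/5;
    ∫_0^3 18*x^3 dx = 729/2;  ∫_0^3 -12*x^2 dx = -108;  ∫_0^3 9 dx = 27.
  Sum: 19683/7 − 1458 + 972/5 + 729/2 − 108 + 27 = 128223/70.
  ∫_0^3 u'(x)^2 dx = ∫_0^3 (81*x^4 - 72*x^3 + 16*x^2) dx. Term by term:
    ∫_0^3 81*x^4 dx = 19683/5;  ∫_0^3 -72*x^3 dx = -1458;  ∫_0^3 16*x^2 dx = 144.
  Sum: 19683/5 − 1458 + 144 = 13113/5.
Adding: ||u||_{H^1}^2 = 128223/70 + 13113/5 = 62361/14.


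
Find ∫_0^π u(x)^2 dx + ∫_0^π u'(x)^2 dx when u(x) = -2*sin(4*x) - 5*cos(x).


||u||_{H^1(0,π)}^2 = 64/3 + 59*π

u'(x) = 5*sin(x) - 8*cos(4*x).
Expand u² and (u')² and integrate term by term on (0, π), using: for integers n ≥ 1, ∫_0^π sin²(nx) dx = ∫_0^π cos²(nx) dx = π/2; for n ≠ n', ∫_0^π sin(nx)sin(n'x) dx = ∫_0^π cos(nx)cos(n'x) dx = 0; and by product-to-sum, ∫_0^π sin(nx)cos(n'x) dx = ½∫_0^π [sin((n+n')x) + sin((n−n')x)] dx, which is 0 when n+n' is even and 2n/(n²−n'²) when n+n' is odd (it need not vanish on (0, π)).
  u² squared terms: (-5)²·∫cos(x)² dx = 25·π/2 = 25*π/2;  (-2)²·∫sin(4x)² dx = 4·π/2 = 2*π.
  u² cross terms: 2·(-5)·(-2)·∫cos(x)·sin(4x) dx = 20·(8/15) = 32/3.
  So ∫_0^π u² dx = 25*π/2 + 2*π + 32/3 = 32/3 + 29*π/2.
  (u')² squared terms: (-8)²·∫cos(4x)² dx = 64·π/2 = 32*π;  (5)²·∫sin(x)² dx = 25·π/2 = 25*π/2.
  (u')² cross terms: 2·(-8)·(5)·∫cos(4x)·sin(x) dx = -80·(-2/15) = 32/3.
  So ∫_0^π (u')² dx = 32*π + 25*π/2 + 32/3 = 32/3 + 89*π/2.
||u||_{H^1}^2 = (32/3 + 29*π/2) + (32/3 + 89*π/2) = 64/3 + 59*π.


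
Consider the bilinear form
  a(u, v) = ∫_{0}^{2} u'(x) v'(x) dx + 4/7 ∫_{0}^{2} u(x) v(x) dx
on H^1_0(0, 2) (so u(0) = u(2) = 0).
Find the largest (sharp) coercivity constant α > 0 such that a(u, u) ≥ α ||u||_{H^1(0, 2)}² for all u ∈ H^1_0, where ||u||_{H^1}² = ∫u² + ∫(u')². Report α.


α = (16/7 + π^2)/(4 + π^2)

Coercivity of a(·,·) on H^1_0(0, 2) means a(u, u) ≥ α ||u||_{H^1}² for every u ∈ H^1_0.
The interval has length L = 2, and Poincaré/coercivity depend only on L. Here a(u, u) = ∫(u')² + (4/7)·∫u².
Here 0 < c = 4/7 < 1. The condition a(u,u) ≥ α||u||_{H^1}² reads (1−α)∫(u')² ≥ (α−c)∫u². Any admissible α is ≤ 1 (rapidly oscillating u have ∫u²/∫(u')² → 0), and α = 1 would force 0 ≥ (1−c)∫u², impossible since c < 1; so 1−α > 0. By the sharp Poincaré inequality on H^1_0 of an interval of length L, ∫(u')² ≥ (π/L)²∫u² with equality for the first sine mode sin(π(x−x₀)/L) (x₀ the left endpoint), so the inequality holds for all u iff (1−α)(π/L)² ≥ α − c, i.e. α ≤ ((π/L)² + c)/((π/L)² + 1) = (1 + c(L/π)²)/(1 + (L/π)²). With (π/L)² = π^2/4 and c = 4/7, the largest admissible constant is α = ((π/L)² + c)/((π/L)² + 1).
Simplifying, α = (16/7 + π^2)/(4 + π^2).


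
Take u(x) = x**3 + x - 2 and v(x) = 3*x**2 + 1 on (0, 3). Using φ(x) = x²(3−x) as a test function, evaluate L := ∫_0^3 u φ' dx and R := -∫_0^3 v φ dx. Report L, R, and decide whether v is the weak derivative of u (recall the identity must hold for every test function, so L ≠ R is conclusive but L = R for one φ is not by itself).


LHS = -1593/20, RHS = -1593/20. Yes, v = u' weakly.

u(x) = x**3 + x - 2, classical derivative u'(x) = 3*x**2 + 1.
φ(x) = x²(3−x), so φ'(x) = 3*x*(2 - x).
Note φ(0) = φ(3) = 0, so the boundary term u·φ vanishes.
LHS = ∫_0^3 u(x) φ'(x) dx = ∫_0^3 (-3*x^5 + 6*x^4 - 3*x^3 + 12*x^2 - 12*x) dx. Term by term:
  ∫_0^3 -3*x^5 dx = -729/2;  ∫_0^3 6*x^4 dx = 1458/5;  ∫_0^3 -3*x^3 dx = -243/4;
  ∫_0^3 12*x^2 dx = 108;  ∫_0^3 -12*x dx = -54.
Sum: -729/2 + 1458/5 − 243/4 + 108 − 54 = -1593/20.
So LHS = -1593/20.
∫_0^3 v(x) φ(x) dx = ∫_0^3 (-3*x^5 + 9*x^4 - x^3 + 3*x^2) dx. Term by term:
  ∫_0^3 -3*x^5 dx = -729/2;  ∫_0^3 9*x^4 dx = 2187/5;  ∫_0^3 -x^3 dx = -81/4;
  ∫_0^3 3*x^2 dx = 27.
Sum: -729/2 + 2187/5 − 81/4 + 27 = 1593/20.
So RHS = -∫_0^3 v(x) φ(x) dx = -1593/20.
LHS = RHS, so the identity holds for this test φ.
Moreover u is smooth here and v(x) = u'(x) = 3*x**2 + 1 pointwise, so the identity holds for every test function. Hence v is the weak derivative of u.


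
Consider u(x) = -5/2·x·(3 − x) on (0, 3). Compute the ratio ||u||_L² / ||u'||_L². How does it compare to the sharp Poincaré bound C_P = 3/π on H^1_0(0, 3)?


||u||_L² / ||u'||_L² = 3*sqrt(10)/10 < C_P = 3/π.

u(x) = -5/2·x·(3 − x), so u'(x) = 5*x - 15/2.
u(x) = -5/2·x·(3 − x) vanishes at x = 0 and x = 3, so u ∈ H^1_0(0, 3). Differentiate via the product rule and integrate the resulting polynomials term by term.
  ∫_0^3 u² dx = ∫_0^3 (25*x^4/4 - 75*x^3/2 + 225*x^2/4) dx. Term by term:
    ∫_0^3 25*x^4/4 dx = 1215/4;  ∫_0^3 -75*x^3/2 dx = -6075/8;  ∫_0^3 225*x^2/4 dx = 2025/4.
  Sum: 1215/4 − 6075/8 + 2025/4 = 405/8.
  ∫_0^3 (u')² dx = ∫_0^3 (25*x^2 - 75*x + 225/4) dx. Term by term:
    ∫_0^3 25*x^2 dx = 225;  ∫_0^3 -75*x dx = -675/2;  ∫_0^3 225/4 dx = 675/4.
  Sum: 225 − 675/2 + 675/4 = 225/4.
∫_0^3 u² dx = 405/8, so ||u||_L² = 9*sqrt(10)/4.
∫_0^3 (u')² dx = 225/4, so ||u'||_L² = 15/2.
Ratio ||u||_L² / ||u'||_L² = 3*sqrt(10)/10.
Sharp Poincaré constant on H^1_0(0, 3) is C_P = L/π = 3/π, achieved by sin(π/3·x).
A polynomial bump cannot attain the sharp Poincaré constant (only the first sine eigenfunction does), so the ratio is strictly less than C_P, consistent with ||u||_L² ≤ C_P ||u'||_L².


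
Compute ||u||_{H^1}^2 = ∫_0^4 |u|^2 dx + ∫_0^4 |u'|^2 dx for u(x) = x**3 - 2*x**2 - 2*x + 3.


||u||_{H^1}^2 = 28412/35

The H^1 norm (squared) on an interval (0, L) is
  ||u||_{H^1}^2 = ∫_0^L u(x)^2 dx + ∫_0^L u'(x)^2 dx.
Compute u'(x) = 3*x**2 - 4*x - 2.
Then u(x)^2 = x**6 - 4*x**5 + 14*x**3 - 8*x**2 - 12*x + 9 and u'(x)^2 = 9*x**4 - 24*x**3 + 4*x**2 + 16*x + 4.
Integrate each monomial from 0 to 4 using ∫_0^4 c·x^n dx = c·4^(n+1)/(n+1):
  ∫_0^4 u(x)^2 dx = ∫_0^4 (x^6 - 4*x^5 + 14*x^3 - 8*x^2 - 12*x + 9) dx. Term by term:
    ∫_0^4 x^6 dx = 16384/7;  ∫_0^4 -4*x^5 dx = -8192/3;  ∫_0^4 14*x^3 dx = 896;
    ∫_0^4 -8*x^2 dx = -512/3;  ∫_0^4 -12*x dx = -96;  ∫_0^4 9 dx = 36.
  Sum: 16384/7 − 8192/3 + 896 − 512/3 − 96 + 36 = 5780/21.
  ∫_0^4 u'(x)^2 dx = ∫_0^4 (9*x^4 - 24*x^3 + 4*x^2 + 16*x + 4) dx. Term by term:
    ∫_0^4 9*x^4 dx = 9216/5;  ∫_0^4 -24*x^3 dx = -1536;  ∫_0^4 4*x^2 dx = 256/3;
    ∫_0^4 16*x dx = 128;  ∫_0^4 4 dx = 16.
  Sum: 9216/5 − 1536 + 256/3 + 128 + 16 = 8048/15.
Adding: ||u||_{H^1}^2 = 5780/21 + 8048/15 = 28412/35.


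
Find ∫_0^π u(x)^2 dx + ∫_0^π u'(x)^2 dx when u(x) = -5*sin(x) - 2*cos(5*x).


||u||_{H^1(0,π)}^2 = 77*π

u'(x) = 10*sin(5*x) - 5*cos(x).
Expand u² and (u')² and integrate term by term on (0, π), using: for integers n ≥ 1, ∫_0^π sin²(nx) dx = ∫_0^π cos²(nx) dx = π/2; for n ≠ n', ∫_0^π sin(nx)sin(n'x) dx = ∫_0^π cos(nx)cos(n'x) dx = 0; and by product-to-sum, ∫_0^π sin(nx)cos(n'x) dx = ½∫_0^π [sin((n+n')x) + sin((n−n')x)] dx, which is 0 when n+n' is even and 2n/(n²−n'²) when n+n' is odd (it need not vanish on (0, π)).
  u² squared terms: (-5)²·∫sin(x)² dx = 25·π/2 = 25*π/2;  (-2)²·∫cos(5x)² dx = 4·π/2 = 2*π.
  u² cross terms: 2·(-5)·(-2)·∫sin(x)·cos(5x) dx = 20·(0) = 0.
  So ∫_0^π u² dx = 25*π/2 + 2*π + 0 = 29*π/2.
  (u')² squared terms: (-5)²·∫cos(x)² dx = 25·π/2 = 25*π/2;  (10)²·∫sin(5x)² dx = 100·π/2 = 50*π.
  (u')² cross terms: 2·(-5)·(10)·∫cos(x)·sin(5x) dx = -100·(0) = 0.
  So ∫_0^π (u')² dx = 25*π/2 + 50*π + 0 = 125*π/2.
||u||_{H^1}^2 = (29*π/2) + (125*π/2) = 77*π.


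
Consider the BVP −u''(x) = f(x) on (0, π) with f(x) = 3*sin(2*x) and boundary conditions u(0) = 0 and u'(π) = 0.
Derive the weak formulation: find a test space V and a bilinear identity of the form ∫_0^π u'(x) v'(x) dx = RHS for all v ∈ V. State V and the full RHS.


V = {v ∈ H^1(0, π) : v(0) = 0} (test functions vanish at x = 0 where u is specified); weak form: ∫_0^π u'v' dx = ∫_0^π (3*sin(2*x)) v dx for all v ∈ V.

Multiply both sides by a test function v and integrate from 0 to π:
  ∫_0^π −u''(x) v(x) dx = ∫_0^π f(x) v(x) dx.
Integrate the LHS by parts once:
  ∫_0^π −u'' v dx = −[u'(x) v(x)]_0^π + ∫_0^π u'(x) v'(x) dx.
Thus ∫_0^π u'(x) v'(x) dx = ∫_0^π f(x) v(x) dx + [u'(x) v(x)]_0^π.
Choose V so that boundary terms are either known or forced to vanish.
Mixed BC: u(0) = 0 (Dirichlet) and u'(π) = 0 (Neumann). Define V = {v ∈ H^1(0, π) : v(0) = 0}. Then [u' v]_0^π = u'(π)·v(π) − u'(0)·0 = 0.
Weak formulation: find u (satisfying any essential BC) such that ∫_0^π u'(x) v'(x) dx = ∫_0^π f v dx for all v ∈ V (Dirichlet at 0 absorbed into V; the Neumann datum at x = π is zero, so no boundary term remains).
Substituting f(x) = 3*sin(2*x), the right-hand side is ∫_0^π (3*sin(2*x)) v dx.


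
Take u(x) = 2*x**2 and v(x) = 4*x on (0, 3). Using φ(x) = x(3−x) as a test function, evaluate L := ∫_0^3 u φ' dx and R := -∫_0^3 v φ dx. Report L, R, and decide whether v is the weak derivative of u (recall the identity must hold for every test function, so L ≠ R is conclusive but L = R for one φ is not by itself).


LHS = -27, RHS = -27. Yes, v = u' weakly.

u(x) = 2*x**2, classical derivative u'(x) = 4*x.
φ(x) = x(3−x), so φ'(x) = 3 - 2*x.
Note φ(0) = φ(3) = 0, so the boundary term u·φ vanishes.
LHS = ∫_0^3 u(x) φ'(x) dx = ∫_0^3 (-4*x^3 + 6*x^2) dx. Term by term:
  ∫_0^3 -4*x^3 dx = -81;  ∫_0^3 6*x^2 dx = 54.
Sum: -81 + 54 = -27.
So LHS = -27.
∫_0^3 v(x) φ(x) dx = ∫_0^3 (-4*x^3 + 12*x^2) dx. Term by term:
  ∫_0^3 -4*x^3 dx = -81;  ∫_0^3 12*x^2 dx = 108.
Sum: -81 + 108 = 27.
So RHS = -∫_0^3 v(x) φ(x) dx = -27.
LHS = RHS, so the identity holds for this test φ.
Moreover u is smooth here and v(x) = u'(x) = 4*x pointwise, so the identity holds for every test function. Hence v is the weak derivative of u.


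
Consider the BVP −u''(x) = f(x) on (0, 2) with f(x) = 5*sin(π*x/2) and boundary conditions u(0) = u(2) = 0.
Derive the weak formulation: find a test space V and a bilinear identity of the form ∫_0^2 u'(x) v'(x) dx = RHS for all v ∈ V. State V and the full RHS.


V = H^1_0(0, 2) (so v(0) = v(2) = 0); weak form: ∫_0^2 u'v' dx = ∫_0^2 (5*sin(π*x/2)) v dx for all v ∈ V.

Multiply both sides by a test function v and integrate from 0 to 2:
  ∫_0^2 −u''(x) v(x) dx = ∫_0^2 f(x) v(x) dx.
Integrate the LHS by parts once:
  ∫_0^2 −u'' v dx = −[u'(x) v(x)]_0^2 + ∫_0^2 u'(x) v'(x) dx.
Thus ∫_0^2 u'(x) v'(x) dx = ∫_0^2 f(x) v(x) dx + [u'(x) v(x)]_0^2.
Choose V so that boundary terms are either known or forced to vanish.
u is Dirichlet: u(0) = u(2) = 0. Let V = H^1_0(0, 2); then v(0) = v(2) = 0, and [u' v]_0^2 = 0.
Weak formulation: find u (satisfying any essential BC) such that ∫_0^2 u'(x) v'(x) dx = ∫_0^2 f v dx for all v ∈ V.
Substituting f(x) = 5*sin(π*x/2), the right-hand side is ∫_0^2 (5*sin(π*x/2)) v dx.


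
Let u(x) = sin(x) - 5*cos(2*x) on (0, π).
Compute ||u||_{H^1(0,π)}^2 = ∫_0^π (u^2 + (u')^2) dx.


||u||_{H^1(0,π)}^2 = 100/3 + 127*π/2

u'(x) = 10*sin(2*x) + cos(x).
Expand u² and (u')² and integrate term by term on (0, π), using: for integers n ≥ 1, ∫_0^π sin²(nx) dx = ∫_0^π cos²(nx) dx = π/2; for n ≠ n', ∫_0^π sin(nx)sin(n'x) dx = ∫_0^π cos(nx)cos(n'x) dx = 0; and by product-to-sum, ∫_0^π sin(nx)cos(n'x) dx = ½∫_0^π [sin((n+n')x) + sin((n−n')x)] dx, which is 0 when n+n' is even and 2n/(n²−n'²) when n+n' is odd (it need not vanish on (0, π)).
  u² squared terms: (-5)²·∫cos(2x)² dx = 25·π/2 = 25*π/2;  (1)²·∫sin(x)² dx = 1·π/2 = π/2.
  u² cross terms: 2·(-5)·(1)·∫cos(2x)·sin(x) dx = -10·(-2/3) = 20/3.
  So ∫_0^π u² dx = 25*π/2 + π/2 + 20/3 = 20/3 + 13*π.
  (u')² squared terms: (10)²·∫sin(2x)² dx = 100·π/2 = 50*π;  (1)²·∫cos(x)² dx = 1·π/2 = π/2.
  (u')² cross terms: 2·(10)·(1)·∫sin(2x)·cos(x) dx = 20·(4/3) = 80/3.
  So ∫_0^π (u')² dx = 50*π + π/2 + 80/3 = 80/3 + 101*π/2.
||u||_{H^1}^2 = (20/3 + 13*π) + (80/3 + 101*π/2) = 100/3 + 127*π/2.


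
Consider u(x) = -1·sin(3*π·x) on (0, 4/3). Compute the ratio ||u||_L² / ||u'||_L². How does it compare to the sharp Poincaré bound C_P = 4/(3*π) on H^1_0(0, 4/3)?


||u||_L² / ||u'||_L² = 1/(3*π) < C_P = 4/(3*π).

u(x) = -1·sin(3*π·x), so u'(x) = -3*π*cos(3*π*x).
Writing u(x) = A·sin(kπx/L) with A = -1 and k = 4, use ∫_0^L sin²(kπx/L) dx = L/2 and ∫_0^L cos²(kπx/L) dx = L/2.
u² = 1·sin²(3*π·x) and (u')² = 9*π^2·cos²(3*π·x), and each of sin², cos² integrates to L/2 = 2/3 over (0, 4/3).
∫_0^4/3 u² dx = 2/3, so ||u||_L² = sqrt(6)/3.
∫_0^4/3 (u')² dx = 6*π^2, so ||u'||_L² = sqrt(6)*π.
Ratio ||u||_L² / ||u'||_L² = 1/(3*π).
Sharp Poincaré constant on H^1_0(0, 4/3) is C_P = L/π = 4/(3*π), achieved by sin(3*π/4·x).
This is the k = 4 harmonic; the ratio L/(kπ) is strictly less than C_P = L/π, consistent with the sharp inequality ||u||_L² ≤ C_P ||u'||_L².


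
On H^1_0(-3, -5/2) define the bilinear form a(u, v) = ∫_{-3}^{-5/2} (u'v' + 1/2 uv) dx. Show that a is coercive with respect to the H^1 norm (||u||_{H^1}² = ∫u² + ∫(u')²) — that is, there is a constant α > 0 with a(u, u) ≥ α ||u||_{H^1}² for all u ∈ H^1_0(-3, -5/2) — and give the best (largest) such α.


α = (1 + 8*π^2)/(2*(1 + 4*π^2))

Coercivity of a(·,·) on H^1_0(-3, -5/2) means a(u, u) ≥ α ||u||_{H^1}² for every u ∈ H^1_0.
The interval has length L = 1/2, and Poincaré/coercivity depend only on L. Here a(u, u) = ∫(u')² + (1/2)·∫u².
Here 0 < c = 1/2 < 1. The condition a(u,u) ≥ α||u||_{H^1}² reads (1−α)∫(u')² ≥ (α−c)∫u². Any admissible α is ≤ 1 (rapidly oscillating u have ∫u²/∫(u')² → 0), and α = 1 would force 0 ≥ (1−c)∫u², impossible since c < 1; so 1−α > 0. By the sharp Poincaré inequality on H^1_0 of an interval of length L, ∫(u')² ≥ (π/L)²∫u² with equality for the first sine mode sin(π(x−x₀)/L) (x₀ the left endpoint), so the inequality holds for all u iff (1−α)(π/L)² ≥ α − c, i.e. α ≤ ((π/L)² + c)/((π/L)² + 1) = (1 + c(L/π)²)/(1 + (L/π)²). With (π/L)² = 4*π^2 and c = 1/2, the largest admissible constant is α = ((π/L)² + c)/((π/L)² + 1).
Simplifying, α = (1 + 8*π^2)/(2*(1 + 4*π^2)).


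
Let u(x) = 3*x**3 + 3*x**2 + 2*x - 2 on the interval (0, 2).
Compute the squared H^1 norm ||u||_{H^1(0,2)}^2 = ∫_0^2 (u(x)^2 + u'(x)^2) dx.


||u||_{H^1}^2 = 174304/105

The H^1 norm (squared) on an interval (0, L) is
  ||u||_{H^1}^2 = ∫_0^L u(x)^2 dx + ∫_0^L u'(x)^2 dx.
Compute u'(x) = 9*x**2 + 6*x + 2.
Then u(x)^2 = 9*x**6 + 18*x**5 + 21*x**4 - 8*x**2 - 8*x + 4 and u'(x)^2 = 81*x**4 + 108*x**3 + 72*x**2 + 24*x + 4.
Integrate each monomial from 0 to 2 using ∫_0^2 c·x^n dx = c·2^(n+1)/(n+1):
  ∫_0^2 u(x)^2 dx = ∫_0^2 (9*x^6 + 18*x^5 + 21*x^4 - 8*x^2 - 8*x + 4) dx. Term by term:
    ∫_0^2 9*x^6 dx = 1152/7;  ∫_0^2 18*x^5 dx = 192;  ∫_0^2 21*x^4 dx = 672/5;
    ∫_0^2 -8*x^2 dx = -64/3;  ∫_0^2 -8*x dx = -16;  ∫_0^2 4 dx = 8.
  Sum: 1152/7 + 192 + 672/5 − 64/3 − 16 + 8 = 48472/105.
  ∫_0^2 u'(x)^2 dx = ∫_0^2 (81*x^4 + 108*x^3 + 72*x^2 + 24*x + 4) dx. Term by term:
    ∫_0^2 81*x^4 dx = 2592/5;  ∫_0^2 108*x^3 dx = 432;  ∫_0^2 72*x^2 dx = 192;
    ∫_0^2 24*x dx = 48;  ∫_0^2 4 dx = 8.
  Sum: 2592/5 + 432 + 192 + 48 + 8 = 5992/5.
Adding: ||u||_{H^1}^2 = 48472/105 + 5992/5 = 174304/105.


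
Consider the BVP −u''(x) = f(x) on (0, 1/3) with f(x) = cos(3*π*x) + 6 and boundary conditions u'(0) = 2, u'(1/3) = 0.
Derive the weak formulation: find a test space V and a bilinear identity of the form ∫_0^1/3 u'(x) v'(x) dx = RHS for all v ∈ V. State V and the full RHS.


V = H^1(0, 1/3) (v unrestricted at boundary; u is determined up to an additive constant); weak form: ∫_0^1/3 u'v' dx = ∫_0^1/3 (cos(3*π*x) + 6) v dx − 2·v(0) for all v ∈ V.

Multiply both sides by a test function v and integrate from 0 to 1/3:
  ∫_0^1/3 −u''(x) v(x) dx = ∫_0^1/3 f(x) v(x) dx.
Integrate the LHS by parts once:
  ∫_0^1/3 −u'' v dx = −[u'(x) v(x)]_0^1/3 + ∫_0^1/3 u'(x) v'(x) dx.
Thus ∫_0^1/3 u'(x) v'(x) dx = ∫_0^1/3 f(x) v(x) dx + [u'(x) v(x)]_0^1/3.
Choose V so that boundary terms are either known or forced to vanish.
u has inhomogeneous Neumann u'(0) = 2, u'(1/3) = 0. [u' v]_0^1/3 = (0)·v(1/3) − (2)·v(0) = − 2·v(0). Take V = H^1(0, 1/3); boundary term becomes part of RHS.
Weak formulation: find u (satisfying any essential BC) such that ∫_0^1/3 u'(x) v'(x) dx = ∫_0^1/3 f v dx − 2·v(0) for all v ∈ V (Neumann data are natural BCs: they enter the RHS as boundary terms).
Substituting f(x) = cos(3*π*x) + 6, the right-hand side is ∫_0^1/3 (cos(3*π*x) + 6) v dx − 2·v(0).
Compatibility check (pure Neumann): taking v ≡ 1 ∈ V gives 0 = ∫_0^1/3 f dx + (0) − (2), i.e. ∫_0^1/3 f dx must equal u'(0) − u'(1/3) = 2. Indeed ∫_0^1/3 (cos(3*π*x) + 6) dx = 2, so the data are compatible. The solution is then unique only up to an additive constant (fix it e.g. by requiring ∫_0^1/3 u dx = 0).


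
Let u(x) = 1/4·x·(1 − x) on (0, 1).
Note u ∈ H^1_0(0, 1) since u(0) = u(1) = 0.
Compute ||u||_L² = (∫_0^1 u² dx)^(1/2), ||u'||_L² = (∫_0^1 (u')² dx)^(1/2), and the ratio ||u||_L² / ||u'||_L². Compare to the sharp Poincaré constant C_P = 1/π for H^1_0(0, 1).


||u||_L² / ||u'||_L² = sqrt(10)/10 < C_P = 1/π.

u(x) = 1/4·x·(1 − x), so u'(x) = 1/4 - x/2.
u(x) = 1/4·x·(1 − x) vanishes at x = 0 and x = 1, so u ∈ H^1_0(0, 1). Differentiate via the product rule and integrate the resulting polynomials term by term.
  ∫_0^1 u² dx = ∫_0^1 (x^4/16 - x^3/8 + x^2/16) dx. Term by term:
    ∫_0^1 x^4/16 dx = 1/80;  ∫_0^1 -x^3/8 dx = -1/32;  ∫_0^1 x^2/16 dx = 1/48.
  Sum: 1/80 − 1/32 + 1/48 = 1/480.
  ∫_0^1 (u')² dx = ∫_0^1 (x^2/4 - x/4 + 1/16) dx. Term by term:
    ∫_0^1 x^2/4 dx = 1/12;  ∫_0^1 -x/4 dx = -1/8;  ∫_0^1 1/16 dx = 1/16.
  Sum: 1/12 − 1/8 + 1/16 = 1/48.
∫_0^1 u² dx = 1/480, so ||u||_L² = sqrt(30)/120.
∫_0^1 (u')² dx = 1/48, so ||u'||_L² = sqrt(3)/12.
Ratio ||u||_L² / ||u'||_L² = sqrt(10)/10.
Sharp Poincaré constant on H^1_0(0, 1) is C_P = L/π = 1/π, achieved by sin(π·x).
A polynomial bump cannot attain the sharp Poincaré constant (only the first sine eigenfunction does), so the ratio is strictly less than C_P, consistent with ||u||_L² ≤ C_P ||u'||_L².


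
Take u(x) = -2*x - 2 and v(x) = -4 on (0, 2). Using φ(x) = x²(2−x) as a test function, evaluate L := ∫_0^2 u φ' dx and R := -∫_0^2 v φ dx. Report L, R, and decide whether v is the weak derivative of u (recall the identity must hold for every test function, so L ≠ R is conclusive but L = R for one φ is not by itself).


LHS = 8/3, RHS = 16/3. No, v is not the weak derivative of u.

u(x) = -2*x - 2, classical derivative u'(x) = -2.
φ(x) = x²(2−x), so φ'(x) = x*(4 - 3*x).
Note φ(0) = φ(2) = 0, so the boundary term u·φ vanishes.
LHS = ∫_0^2 u(x) φ'(x) dx = ∫_0^2 (6*x^3 - 2*x^2 - 8*x) dx. Term by term:
  ∫_0^2 6*x^3 dx = 24;  ∫_0^2 -2*x^2 dx = -16/3;  ∫_0^2 -8*x dx = -16.
Sum: 24 − 16/3 − 16 = 8/3.
So LHS = 8/3.
∫_0^2 v(x) φ(x) dx = ∫_0^2 (4*x^3 - 8*x^2) dx. Term by term:
  ∫_0^2 4*x^3 dx = 16;  ∫_0^2 -8*x^2 dx = -64/3.
Sum: 16 − 64/3 = -16/3.
So RHS = -∫_0^2 v(x) φ(x) dx = 16/3.
LHS − RHS = -8/3 ≠ 0, so the identity fails.
(For a valid weak derivative the identity must hold for EVERY test function, in particular this one. The failure shows v is NOT the weak derivative of u.)
Correct weak derivative would be u'(x) = -2.


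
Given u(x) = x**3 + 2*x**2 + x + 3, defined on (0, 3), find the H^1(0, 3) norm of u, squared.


||u||_{H^1}^2 = 36735/14

The H^1 norm (squared) on an interval (0, L) is
  ||u||_{H^1}^2 = ∫_0^L u(x)^2 dx + ∫_0^L u'(x)^2 dx.
Compute u'(x) = 3*x**2 + 4*x + 1.
Then u(x)^2 = x**6 + 4*x**5 + 6*x**4 + 10*x**3 + 13*x**2 + 6*x + 9 and u'(x)^2 = 9*x**4 + 24*x**3 + 22*x**2 + 8*x + 1.
Integrate each monomial from 0 to 3 using ∫_0^3 c·x^n dx = c·3^(n+1)/(n+1):
  ∫_0^3 u(x)^2 dx = ∫_0^3 (x^6 + 4*x^5 + 6*x^4 + 10*x^3 + 13*x^2 + 6*x + 9) dx. Term by term:
    ∫_0^3 x^6 dx = 2187/7;  ∫_0^3 4*x^5 dx = 486;  ∫_0^3 6*x^4 dx = 1458/5;
    ∫_0^3 10*x^3 dx = 405/2;  ∫_0^3 13*x^2 dx = 117;  ∫_0^3 6*x dx = 27;
    ∫_0^3 9 dx = 27.
  Sum: 2187/7 + 486 + 1458/5 + 405/2 + 117 + 27 + 27 = 102447/70.
  ∫_0^3 u'(x)^2 dx = ∫_0^3 (9*x^4 + 24*x^3 + 22*x^2 + 8*x + 1) dx. Term by term:
    ∫_0^3 9*x^4 dx = 2187/5;  ∫_0^3 24*x^3 dx = 486;  ∫_0^3 22*x^2 dx = 198;
    ∫_0^3 8*x dx = 36;  ∫_0^3 1 dx = 3.
  Sum: 2187/5 + 486 + 198 + 36 + 3 = 5802/5.
Adding: ||u||_{H^1}^2 = 102447/70 + 5802/5 = 36735/14.


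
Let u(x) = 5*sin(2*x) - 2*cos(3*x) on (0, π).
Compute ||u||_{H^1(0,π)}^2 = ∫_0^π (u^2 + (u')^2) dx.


||u||_{H^1(0,π)}^2 = 160 + 165*π/2

u'(x) = 6*sin(3*x) + 10*cos(2*x).
Expand u² and (u')² and integrate term by term on (0, π), using: for integers n ≥ 1, ∫_0^π sin²(nx) dx = ∫_0^π cos²(nx) dx = π/2; for n ≠ n', ∫_0^π sin(nx)sin(n'x) dx = ∫_0^π cos(nx)cos(n'x) dx = 0; and by product-to-sum, ∫_0^π sin(nx)cos(n'x) dx = ½∫_0^π [sin((n+n')x) + sin((n−n')x)] dx, which is 0 when n+n' is even and 2n/(n²−n'²) when n+n' is odd (it need not vanish on (0, π)).
  u² squared terms: (-2)²·∫cos(3x)² dx = 4·π/2 = 2*π;  (5)²·∫sin(2x)² dx = 25·π/2 = 25*π/2.
  u² cross terms: 2·(-2)·(5)·∫cos(3x)·sin(2x) dx = -20·(-4/5) = 16.
  So ∫_0^π u² dx = 2*π + 25*π/2 + 16 = 16 + 29*π/2.
  (u')² squared terms: (6)²·∫sin(3x)² dx = 36·π/2 = 18*π;  (10)²·∫cos(2x)² dx = 100·π/2 = 50*π.
  (u')² cross terms: 2·(6)·(10)·∫sin(3x)·cos(2x) dx = 120·(6/5) = 144.
  So ∫_0^π (u')² dx = 18*π + 50*π + 144 = 144 + 68*π.
||u||_{H^1}^2 = (16 + 29*π/2) + (144 + 68*π) = 160 + 165*π/2.


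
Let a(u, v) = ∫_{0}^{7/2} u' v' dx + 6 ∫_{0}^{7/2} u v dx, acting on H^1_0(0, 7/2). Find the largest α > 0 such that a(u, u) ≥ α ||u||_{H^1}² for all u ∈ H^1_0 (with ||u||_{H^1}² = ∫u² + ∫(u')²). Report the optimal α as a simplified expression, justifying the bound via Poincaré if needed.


α = 1

Coercivity of a(·,·) on H^1_0(0, 7/2) means a(u, u) ≥ α ||u||_{H^1}² for every u ∈ H^1_0.
The interval has length L = 7/2, and Poincaré/coercivity depend only on L. Here a(u, u) = ∫(u')² + (6)·∫u².
Here c = 6 ≥ 1, so a(u,u) = ∫(u')² + c∫u² ≥ ∫(u')² + ∫u² = ||u||_{H^1}², i.e. α = 1 works. No larger α is possible: a(u,u) ≥ α||u||_{H^1}² means (1−α)∫(u')² ≥ (α−c)∫u², and for the modes u_n = sin(nπ(x−x₀)/L) (x₀ the left endpoint) one has ∫u_n²/∫(u_n')² = (L/(nπ))² → 0, so a(u_n,u_n)/||u_n||_{H^1}² → 1. Hence the optimal constant is α = 1.
Therefore α = 1.


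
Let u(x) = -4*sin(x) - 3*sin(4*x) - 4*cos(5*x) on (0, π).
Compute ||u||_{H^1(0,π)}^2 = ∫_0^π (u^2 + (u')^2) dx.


||u||_{H^1(0,π)}^2 = -1664/3 + 601*π/2

u'(x) = 20*sin(5*x) - 4*cos(x) - 12*cos(4*x).
Expand u² and (u')² and integrate term by term on (0, π), using: for integers n ≥ 1, ∫_0^π sin²(nx) dx = ∫_0^π cos²(nx) dx = π/2; for n ≠ n', ∫_0^π sin(nx)sin(n'x) dx = ∫_0^π cos(nx)cos(n'x) dx = 0; and by product-to-sum, ∫_0^π sin(nx)cos(n'x) dx = ½∫_0^π [sin((n+n')x) + sin((n−n')x)] dx, which is 0 when n+n' is even and 2n/(n²−n'²) when n+n' is odd (it need not vanish on (0, π)).
  u² squared terms: (-4)²·∫cos(5x)² dx = 16·π/2 = 8*π;  (-4)²·∫sin(x)² dx = 16·π/2 = 8*π;  (-3)²·∫sin(4x)² dx = 9·π/2 = 9*π/2.
  u² cross terms: 2·(-4)·(-4)·∫cos(5x)·sin(x) dx = 32·(0) = 0;  2·(-4)·(-3)·∫cos(5x)·sin(4x) dx = 24·(-8/9) = -64/3;  2·(-4)·(-3)·∫sin(x)·sin(4x) dx = 24·(0) = 0.
  So ∫_0^π u² dx = 8*π + 8*π + 9*π/2 + 0 − 64/3 + 0 = -64/3 + 41*π/2.
  (u')² squared terms: (-12)²·∫cos(4x)² dx = 144·π/2 = 72*π;  (-4)²·∫cos(x)² dx = 16·π/2 = 8*π;  (20)²·∫sin(5x)² dx = 400·π/2 = 200*π.
  (u')² cross terms: 2·(-12)·(-4)·∫cos(4x)·cos(x) dx = 96·(0) = 0;  2·(-12)·(20)·∫cos(4x)·sin(5x) dx = -480·(10/9) = -1600/3;  2·(-4)·(20)·∫cos(x)·sin(5x) dx = -160·(0) = 0.
  So ∫_0^π (u')² dx = 72*π + 8*π + 200*π + 0 − 1600/3 + 0 = -1600/3 + 280*π.
||u||_{H^1}^2 = (-64/3 + 41*π/2) + (-1600/3 + 280*π) = -1664/3 + 601*π/2.


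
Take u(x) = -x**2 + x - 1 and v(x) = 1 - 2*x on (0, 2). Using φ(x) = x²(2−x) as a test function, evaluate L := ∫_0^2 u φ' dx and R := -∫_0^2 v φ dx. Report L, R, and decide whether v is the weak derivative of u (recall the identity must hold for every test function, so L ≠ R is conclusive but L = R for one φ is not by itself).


LHS = 28/15, RHS = 28/15. Yes, v = u' weakly.

u(x) = -x**2 + x - 1, classical derivative u'(x) = 1 - 2*x.
φ(x) = x²(2−x), so φ'(x) = x*(4 - 3*x).
Note φ(0) = φ(2) = 0, so the boundary term u·φ vanishes.
LHS = ∫_0^2 u(x) φ'(x) dx = ∫_0^2 (3*x^4 - 7*x^3 + 7*x^2 - 4*x) dx. Term by term:
  ∫_0^2 3*x^4 dx = 96/5;  ∫_0^2 -7*x^3 dx = -28;  ∫_0^2 7*x^2 dx = 56/3;
  ∫_0^2 -4*x dx = -8.
Sum: 96/5 − 28 + 56/3 − 8 = 28/15.
So LHS = 28/15.
∫_0^2 v(x) φ(x) dx = ∫_0^2 (2*x^4 - 5*x^3 + 2*x^2) dx. Term by term:
  ∫_0^2 2*x^4 dx = 64/5;  ∫_0^2 -5*x^3 dx = -20;  ∫_0^2 2*x^2 dx = 16/3.
Sum: 64/5 − 20 + 16/3 = -28/15.
So RHS = -∫_0^2 v(x) φ(x) dx = 28/15.
LHS = RHS, so the identity holds for this test φ.
Moreover u is smooth here and v(x) = u'(x) = 1 - 2*x pointwise, so the identity holds for every test function. Hence v is the weak derivative of u.


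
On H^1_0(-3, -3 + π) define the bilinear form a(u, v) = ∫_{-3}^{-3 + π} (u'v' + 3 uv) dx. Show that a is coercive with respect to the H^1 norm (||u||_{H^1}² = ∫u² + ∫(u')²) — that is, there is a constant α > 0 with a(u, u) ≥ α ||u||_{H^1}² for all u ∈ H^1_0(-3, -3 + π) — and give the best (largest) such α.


α = 1

Coercivity of a(·,·) on H^1_0(-3, -3 + π) means a(u, u) ≥ α ||u||_{H^1}² for every u ∈ H^1_0.
The interval has length L = π, and Poincaré/coercivity depend only on L. Here a(u, u) = ∫(u')² + (3)·∫u².
Here c = 3 ≥ 1, so a(u,u) = ∫(u')² + c∫u² ≥ ∫(u')² + ∫u² = ||u||_{H^1}², i.e. α = 1 works. No larger α is possible: a(u,u) ≥ α||u||_{H^1}² means (1−α)∫(u')² ≥ (α−c)∫u², and for the modes u_n = sin(nπ(x−x₀)/L) (x₀ the left endpoint) one has ∫u_n²/∫(u_n')² = (L/(nπ))² → 0, so a(u_n,u_n)/||u_n||_{H^1}² → 1. Hence the optimal constant is α = 1.
Therefore α = 1.


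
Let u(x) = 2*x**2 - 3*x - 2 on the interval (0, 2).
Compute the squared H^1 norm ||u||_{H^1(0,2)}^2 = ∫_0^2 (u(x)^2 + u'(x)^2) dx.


||u||_{H^1}^2 = 374/15

The H^1 norm (squared) on an interval (0, L) is
  ||u||_{H^1}^2 = ∫_0^L u(x)^2 dx + ∫_0^L u'(x)^2 dx.
Compute u'(x) = 4*x - 3.
Then u(x)^2 = 4*x**4 - 12*x**3 + x**2 + 12*x + 4 and u'(x)^2 = 16*x**2 - 24*x + 9.
Integrate each monomial from 0 to 2 using ∫_0^2 c·x^n dx = c·2^(n+1)/(n+1):
  ∫_0^2 u(x)^2 dx = ∫_0^2 (4*x^4 - 12*x^3 + x^2 + 12*x + 4) dx. Term by term:
    ∫_0^2 4*x^4 dx = 128/5;  ∫_0^2 -12*x^3 dx = -48;  ∫_0^2 x^2 dx = 8/3;
    ∫_0^2 12*x dx = 24;  ∫_0^2 4 dx = 8.
  Sum: 128/5 − 48 + 8/3 + 24 + 8 = 184/15.
  ∫_0^2 u'(x)^2 dx = ∫_0^2 (16*x^2 - 24*x + 9) dx. Term by term:
    ∫_0^2 16*x^2 dx = 128/3;  ∫_0^2 -24*x dx = -48;  ∫_0^2 9 dx = 18.
  Sum: 128/3 − 48 + 18 = 38/3.
Adding: ||u||_{H^1}^2 = 184/15 + 38/3 = 374/15.


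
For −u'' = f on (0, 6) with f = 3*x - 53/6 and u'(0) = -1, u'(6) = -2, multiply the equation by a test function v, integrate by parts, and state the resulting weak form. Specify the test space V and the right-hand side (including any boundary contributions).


V = H^1(0, 6) (v unrestricted at boundary; u is determined up to an additive constant); weak form: ∫_0^6 u'v' dx = ∫_0^6 (3*x - 53/6) v dx − 2·v(6) + v(0) for all v ∈ V.

Multiply both sides by a test function v and integrate from 0 to 6:
  ∫_0^6 −u''(x) v(x) dx = ∫_0^6 f(x) v(x) dx.
Integrate the LHS by parts once:
  ∫_0^6 −u'' v dx = −[u'(x) v(x)]_0^6 + ∫_0^6 u'(x) v'(x) dx.
Thus ∫_0^6 u'(x) v'(x) dx = ∫_0^6 f(x) v(x) dx + [u'(x) v(x)]_0^6.
Choose V so that boundary terms are either known or forced to vanish.
u has inhomogeneous Neumann u'(0) = -1, u'(6) = -2. [u' v]_0^6 = (-2)·v(6) − (-1)·v(0) = − 2·v(6) + v(0). Take V = H^1(0, 6); boundary term becomes part of RHS.
Weak formulation: find u (satisfying any essential BC) such that ∫_0^6 u'(x) v'(x) dx = ∫_0^6 f v dx − 2·v(6) + v(0) for all v ∈ V (Neumann data are natural BCs: they enter the RHS as boundary terms).
Substituting f(x) = 3*x - 53/6, the right-hand side is ∫_0^6 (3*x - 53/6) v dx − 2·v(6) + v(0).
Compatibility check (pure Neumann): taking v ≡ 1 ∈ V gives 0 = ∫_0^6 f dx + (-2) − (-1), i.e. ∫_0^6 f dx must equal u'(0) − u'(6) = 1. Indeed ∫_0^6 (3*x - 53/6) dx = 1, so the data are compatible. The solution is then unique only up to an additive constant (fix it e.g. by requiring ∫_0^6 u dx = 0).


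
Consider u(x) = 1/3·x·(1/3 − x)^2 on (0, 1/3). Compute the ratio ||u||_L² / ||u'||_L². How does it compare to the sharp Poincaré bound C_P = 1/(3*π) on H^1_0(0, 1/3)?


||u||_L² / ||u'||_L² = sqrt(14)/42 < C_P = 1/(3*π).

u(x) = 1/3·x·(1/3 − x)^2, so u'(x) = (3*x - 1)*(9*x - 1)/27.
u(x) = 1/3·x·(1/3 − x)^2 vanishes at x = 0 and x = 1/3, so u ∈ H^1_0(0, 1/3). Differentiate via the product rule and integrate the resulting polynomials term by term.
  ∫_0^1/3 u² dx = ∫_0^1/3 (x^6/9 - 4*x^5/27 + 2*x^4/27 - 4*x^3/243 + x^2/729) dx. Term by term:
    ∫_0^1/3 x^6/9 dx = 1/137781;  ∫_0^1/3 -4*x^5/27 dx = -2/59049;  ∫_0^1/3 2*x^4/27 dx = 2/32805;
    ∫_0^1/3 -4*x^3/243 dx = -1/19683;  ∫_0^1/3 x^2/729 dx = 1/59049.
  Sum: 1/137781 − 2/59049 + 2/32805 − 1/19683 + 1/59049 = 1/2066715.
  ∫_0^1/3 (u')² dx = ∫_0^1/3 (x^4 - 8*x^3/9 + 22*x^2/81 - 8*x/243 + 1/729) dx. Term by term:
    ∫_0^1/3 x^4 dx = 1/1215;  ∫_0^1/3 -8*x^3/9 dx = -2/729;  ∫_0^1/3 22*x^2/81 dx = 22/6561;
    ∫_0^1/3 -8*x/243 dx = -4/2187;  ∫_0^1/3 1/729 dx = 1/2187.
  Sum: 1/1215 − 2/729 + 22/6561 − 4/2187 + 1/2187 = 2/32805.
∫_0^1/3 u² dx = 1/2066715, so ||u||_L² = sqrt(35)/8505.
∫_0^1/3 (u')² dx = 2/32805, so ||u'||_L² = sqrt(10)/405.
Ratio ||u||_L² / ||u'||_L² = sqrt(14)/42.
Sharp Poincaré constant on H^1_0(0, 1/3) is C_P = L/π = 1/(3*π), achieved by sin(3*π·x).
A polynomial bump cannot attain the sharp Poincaré constant (only the first sine eigenfunction does), so the ratio is strictly less than C_P, consistent with ||u||_L² ≤ C_P ||u'||_L².


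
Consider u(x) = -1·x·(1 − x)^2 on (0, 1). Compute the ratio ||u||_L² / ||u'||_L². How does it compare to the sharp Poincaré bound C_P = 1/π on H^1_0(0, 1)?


||u||_L² / ||u'||_L² = sqrt(14)/14 < C_P = 1/π.

u(x) = -1·x·(1 − x)^2, so u'(x) = (1 - 3*x)*(x - 1).
u(x) = -1·x·(1 − x)^2 vanishes at x = 0 and x = 1, so u ∈ H^1_0(0, 1). Differentiate via the product rule and integrate the resulting polynomials term by term.
  ∫_0^1 u² dx = ∫_0^1 (x^6 - 4*x^5 + 6*x^4 - 4*x^3 + x^2) dx. Term by term:
    ∫_0^1 x^6 dx = 1/7;  ∫_0^1 -4*x^5 dx = -2/3;  ∫_0^1 6*x^4 dx = 6/5;
    ∫_0^1 -4*x^3 dx = -1;  ∫_0^1 x^2 dx = 1/3.
  Sum: 1/7 − 2/3 + 6/5 − 1 + 1/3 = 1/105.
  ∫_0^1 (u')² dx = ∫_0^1 (9*x^4 - 24*x^3 + 22*x^2 - 8*x + 1) dx. Term by term:
    ∫_0^1 9*x^4 dx = 9/5;  ∫_0^1 -24*x^3 dx = -6;  ∫_0^1 22*x^2 dx = 22/3;
    ∫_0^1 -8*x dx = -4;  ∫_0^1 1 dx = 1.
  Sum: 9/5 − 6 + 22/3 − 4 + 1 = 2/15.
∫_0^1 u² dx = 1/105, so ||u||_L² = sqrt(105)/105.
∫_0^1 (u')² dx = 2/15, so ||u'||_L² = sqrt(30)/15.
Ratio ||u||_L² / ||u'||_L² = sqrt(14)/14.
Sharp Poincaré constant on H^1_0(0, 1) is C_P = L/π = 1/π, achieved by sin(π·x).
A polynomial bump cannot attain the sharp Poincaré constant (only the first sine eigenfunction does), so the ratio is strictly less than C_P, consistent with ||u||_L² ≤ C_P ||u'||_L².


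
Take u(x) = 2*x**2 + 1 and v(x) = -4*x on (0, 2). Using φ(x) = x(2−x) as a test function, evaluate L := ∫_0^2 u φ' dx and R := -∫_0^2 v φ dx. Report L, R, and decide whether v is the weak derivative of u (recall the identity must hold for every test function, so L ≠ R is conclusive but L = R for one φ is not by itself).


LHS = -16/3, RHS = 16/3. No, v is not the weak derivative of u.

u(x) = 2*x**2 + 1, classical derivative u'(x) = 4*x.
φ(x) = x(2−x), so φ'(x) = 2 - 2*x.
Note φ(0) = φ(2) = 0, so the boundary term u·φ vanishes.
LHS = ∫_0^2 u(x) φ'(x) dx = ∫_0^2 (-4*x^3 + 4*x^2 - 2*x + 2) dx. Term by term:
  ∫_0^2 -4*x^3 dx = -16;  ∫_0^2 4*x^2 dx = 32/3;  ∫_0^2 -2*x dx = -4;
  ∫_0^2 2 dx = 4.
Sum: -16 + 32/3 − 4 + 4 = -16/3.
So LHS = -16/3.
∫_0^2 v(x) φ(x) dx = ∫_0^2 (4*x^3 - 8*x^2) dx. Term by term:
  ∫_0^2 4*x^3 dx = 16;  ∫_0^2 -8*x^2 dx = -64/3.
Sum: 16 − 64/3 = -16/3.
So RHS = -∫_0^2 v(x) φ(x) dx = 16/3.
LHS − RHS = -32/3 ≠ 0, so the identity fails.
(For a valid weak derivative the identity must hold for EVERY test function, in particular this one. The failure shows v is NOT the weak derivative of u.)
Correct weak derivative would be u'(x) = 4*x.


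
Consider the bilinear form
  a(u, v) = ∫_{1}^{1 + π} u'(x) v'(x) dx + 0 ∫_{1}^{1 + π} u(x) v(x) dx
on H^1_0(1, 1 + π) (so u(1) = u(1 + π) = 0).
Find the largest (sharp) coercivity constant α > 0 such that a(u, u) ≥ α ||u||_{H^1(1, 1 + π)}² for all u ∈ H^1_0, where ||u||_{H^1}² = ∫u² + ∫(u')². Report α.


α = 1/2

Coercivity of a(·,·) on H^1_0(1, 1 + π) means a(u, u) ≥ α ||u||_{H^1}² for every u ∈ H^1_0.
The interval has length L = π, and Poincaré/coercivity depend only on L. Here a(u, u) = ∫(u')² + (0)·∫u².
Here c = 0, so a(u,u) = ∫(u')² alone. The condition a(u,u) ≥ α||u||_{H^1}² reads (1−α)∫(u')² ≥ (α−c)∫u². Any admissible α is ≤ 1 (rapidly oscillating u have ∫u²/∫(u')² → 0), and α = 1 would force 0 ≥ (1−c)∫u², impossible since c < 1; so 1−α > 0. By the sharp Poincaré inequality on H^1_0 of an interval of length L, ∫(u')² ≥ (π/L)²∫u² with equality for the first sine mode sin(π(x−x₀)/L) (x₀ the left endpoint), so the inequality holds for all u iff (1−α)(π/L)² ≥ α − c, i.e. α ≤ ((π/L)² + c)/((π/L)² + 1) = (1 + c(L/π)²)/(1 + (L/π)²). (Direct route, valid since c ≤ 0: Poincaré gives c∫u² ≥ c(L/π)²∫(u')², so a(u,u) ≥ (1 + c(L/π)²)∫(u')², while ||u||_{H^1}² ≤ (1 + (L/π)²)∫(u')²; dividing yields the same α.) With (π/L)² = 1 and c = 0, the largest admissible constant is α = ((π/L)² + c)/((π/L)² + 1).
Simplifying, α = 1/2.
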